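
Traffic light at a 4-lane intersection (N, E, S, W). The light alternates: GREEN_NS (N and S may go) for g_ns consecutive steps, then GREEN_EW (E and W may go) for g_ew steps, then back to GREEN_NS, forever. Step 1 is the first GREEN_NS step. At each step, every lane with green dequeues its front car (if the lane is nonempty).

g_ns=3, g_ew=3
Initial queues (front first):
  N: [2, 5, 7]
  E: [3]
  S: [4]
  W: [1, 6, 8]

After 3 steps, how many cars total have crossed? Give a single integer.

Step 1 [NS]: N:car2-GO,E:wait,S:car4-GO,W:wait | queues: N=2 E=1 S=0 W=3
Step 2 [NS]: N:car5-GO,E:wait,S:empty,W:wait | queues: N=1 E=1 S=0 W=3
Step 3 [NS]: N:car7-GO,E:wait,S:empty,W:wait | queues: N=0 E=1 S=0 W=3
Cars crossed by step 3: 4

Answer: 4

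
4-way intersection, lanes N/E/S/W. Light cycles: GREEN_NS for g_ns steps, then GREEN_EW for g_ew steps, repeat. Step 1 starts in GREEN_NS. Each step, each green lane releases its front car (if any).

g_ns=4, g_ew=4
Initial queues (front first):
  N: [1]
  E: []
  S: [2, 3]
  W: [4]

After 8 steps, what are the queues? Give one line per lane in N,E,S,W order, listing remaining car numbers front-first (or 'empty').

Step 1 [NS]: N:car1-GO,E:wait,S:car2-GO,W:wait | queues: N=0 E=0 S=1 W=1
Step 2 [NS]: N:empty,E:wait,S:car3-GO,W:wait | queues: N=0 E=0 S=0 W=1
Step 3 [NS]: N:empty,E:wait,S:empty,W:wait | queues: N=0 E=0 S=0 W=1
Step 4 [NS]: N:empty,E:wait,S:empty,W:wait | queues: N=0 E=0 S=0 W=1
Step 5 [EW]: N:wait,E:empty,S:wait,W:car4-GO | queues: N=0 E=0 S=0 W=0

N: empty
E: empty
S: empty
W: empty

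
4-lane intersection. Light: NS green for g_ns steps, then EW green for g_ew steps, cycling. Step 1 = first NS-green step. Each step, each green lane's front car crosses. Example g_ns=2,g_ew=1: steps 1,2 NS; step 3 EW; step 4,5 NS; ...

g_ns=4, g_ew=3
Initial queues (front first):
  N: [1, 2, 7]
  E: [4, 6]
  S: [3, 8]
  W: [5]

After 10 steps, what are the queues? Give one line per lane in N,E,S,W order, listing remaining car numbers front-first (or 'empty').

Step 1 [NS]: N:car1-GO,E:wait,S:car3-GO,W:wait | queues: N=2 E=2 S=1 W=1
Step 2 [NS]: N:car2-GO,E:wait,S:car8-GO,W:wait | queues: N=1 E=2 S=0 W=1
Step 3 [NS]: N:car7-GO,E:wait,S:empty,W:wait | queues: N=0 E=2 S=0 W=1
Step 4 [NS]: N:empty,E:wait,S:empty,W:wait | queues: N=0 E=2 S=0 W=1
Step 5 [EW]: N:wait,E:car4-GO,S:wait,W:car5-GO | queues: N=0 E=1 S=0 W=0
Step 6 [EW]: N:wait,E:car6-GO,S:wait,W:empty | queues: N=0 E=0 S=0 W=0

N: empty
E: empty
S: empty
W: empty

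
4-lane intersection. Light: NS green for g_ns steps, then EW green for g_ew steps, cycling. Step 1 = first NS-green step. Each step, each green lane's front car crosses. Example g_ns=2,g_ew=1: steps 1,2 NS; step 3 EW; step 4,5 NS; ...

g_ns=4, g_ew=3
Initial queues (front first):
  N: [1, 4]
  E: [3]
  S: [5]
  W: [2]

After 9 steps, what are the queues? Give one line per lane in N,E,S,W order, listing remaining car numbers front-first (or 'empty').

Step 1 [NS]: N:car1-GO,E:wait,S:car5-GO,W:wait | queues: N=1 E=1 S=0 W=1
Step 2 [NS]: N:car4-GO,E:wait,S:empty,W:wait | queues: N=0 E=1 S=0 W=1
Step 3 [NS]: N:empty,E:wait,S:empty,W:wait | queues: N=0 E=1 S=0 W=1
Step 4 [NS]: N:empty,E:wait,S:empty,W:wait | queues: N=0 E=1 S=0 W=1
Step 5 [EW]: N:wait,E:car3-GO,S:wait,W:car2-GO | queues: N=0 E=0 S=0 W=0

N: empty
E: empty
S: empty
W: empty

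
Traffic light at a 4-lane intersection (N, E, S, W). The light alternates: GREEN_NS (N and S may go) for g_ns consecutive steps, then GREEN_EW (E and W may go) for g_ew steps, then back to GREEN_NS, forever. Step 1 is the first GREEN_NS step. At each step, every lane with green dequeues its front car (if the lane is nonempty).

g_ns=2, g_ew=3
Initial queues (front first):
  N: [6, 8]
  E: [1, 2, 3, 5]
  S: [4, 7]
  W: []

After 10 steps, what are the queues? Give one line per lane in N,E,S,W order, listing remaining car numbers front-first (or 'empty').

Step 1 [NS]: N:car6-GO,E:wait,S:car4-GO,W:wait | queues: N=1 E=4 S=1 W=0
Step 2 [NS]: N:car8-GO,E:wait,S:car7-GO,W:wait | queues: N=0 E=4 S=0 W=0
Step 3 [EW]: N:wait,E:car1-GO,S:wait,W:empty | queues: N=0 E=3 S=0 W=0
Step 4 [EW]: N:wait,E:car2-GO,S:wait,W:empty | queues: N=0 E=2 S=0 W=0
Step 5 [EW]: N:wait,E:car3-GO,S:wait,W:empty | queues: N=0 E=1 S=0 W=0
Step 6 [NS]: N:empty,E:wait,S:empty,W:wait | queues: N=0 E=1 S=0 W=0
Step 7 [NS]: N:empty,E:wait,S:empty,W:wait | queues: N=0 E=1 S=0 W=0
Step 8 [EW]: N:wait,E:car5-GO,S:wait,W:empty | queues: N=0 E=0 S=0 W=0

N: empty
E: empty
S: empty
W: empty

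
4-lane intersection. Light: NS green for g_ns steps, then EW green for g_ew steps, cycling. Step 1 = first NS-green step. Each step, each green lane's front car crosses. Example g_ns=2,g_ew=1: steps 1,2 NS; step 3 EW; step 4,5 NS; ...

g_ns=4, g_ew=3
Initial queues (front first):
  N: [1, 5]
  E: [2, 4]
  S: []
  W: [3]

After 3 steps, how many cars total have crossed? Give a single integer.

Step 1 [NS]: N:car1-GO,E:wait,S:empty,W:wait | queues: N=1 E=2 S=0 W=1
Step 2 [NS]: N:car5-GO,E:wait,S:empty,W:wait | queues: N=0 E=2 S=0 W=1
Step 3 [NS]: N:empty,E:wait,S:empty,W:wait | queues: N=0 E=2 S=0 W=1
Cars crossed by step 3: 2

Answer: 2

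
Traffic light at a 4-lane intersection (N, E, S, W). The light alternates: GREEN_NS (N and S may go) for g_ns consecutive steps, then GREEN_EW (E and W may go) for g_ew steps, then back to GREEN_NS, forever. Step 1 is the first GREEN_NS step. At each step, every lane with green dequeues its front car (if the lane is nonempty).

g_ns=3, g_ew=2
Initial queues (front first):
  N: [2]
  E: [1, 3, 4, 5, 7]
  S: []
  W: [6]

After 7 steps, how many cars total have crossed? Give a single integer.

Step 1 [NS]: N:car2-GO,E:wait,S:empty,W:wait | queues: N=0 E=5 S=0 W=1
Step 2 [NS]: N:empty,E:wait,S:empty,W:wait | queues: N=0 E=5 S=0 W=1
Step 3 [NS]: N:empty,E:wait,S:empty,W:wait | queues: N=0 E=5 S=0 W=1
Step 4 [EW]: N:wait,E:car1-GO,S:wait,W:car6-GO | queues: N=0 E=4 S=0 W=0
Step 5 [EW]: N:wait,E:car3-GO,S:wait,W:empty | queues: N=0 E=3 S=0 W=0
Step 6 [NS]: N:empty,E:wait,S:empty,W:wait | queues: N=0 E=3 S=0 W=0
Step 7 [NS]: N:empty,E:wait,S:empty,W:wait | queues: N=0 E=3 S=0 W=0
Cars crossed by step 7: 4

Answer: 4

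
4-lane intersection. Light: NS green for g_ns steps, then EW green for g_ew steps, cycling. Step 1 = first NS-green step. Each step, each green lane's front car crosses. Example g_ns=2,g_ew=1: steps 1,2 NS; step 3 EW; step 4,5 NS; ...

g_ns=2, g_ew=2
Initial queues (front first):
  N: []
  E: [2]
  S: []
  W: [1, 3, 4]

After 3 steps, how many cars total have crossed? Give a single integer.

Step 1 [NS]: N:empty,E:wait,S:empty,W:wait | queues: N=0 E=1 S=0 W=3
Step 2 [NS]: N:empty,E:wait,S:empty,W:wait | queues: N=0 E=1 S=0 W=3
Step 3 [EW]: N:wait,E:car2-GO,S:wait,W:car1-GO | queues: N=0 E=0 S=0 W=2
Cars crossed by step 3: 2

Answer: 2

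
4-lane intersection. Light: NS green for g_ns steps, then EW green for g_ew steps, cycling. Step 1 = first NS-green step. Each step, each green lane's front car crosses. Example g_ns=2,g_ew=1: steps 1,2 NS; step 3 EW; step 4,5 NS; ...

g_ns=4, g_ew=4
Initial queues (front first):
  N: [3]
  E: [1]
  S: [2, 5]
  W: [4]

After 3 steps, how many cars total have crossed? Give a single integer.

Answer: 3

Derivation:
Step 1 [NS]: N:car3-GO,E:wait,S:car2-GO,W:wait | queues: N=0 E=1 S=1 W=1
Step 2 [NS]: N:empty,E:wait,S:car5-GO,W:wait | queues: N=0 E=1 S=0 W=1
Step 3 [NS]: N:empty,E:wait,S:empty,W:wait | queues: N=0 E=1 S=0 W=1
Cars crossed by step 3: 3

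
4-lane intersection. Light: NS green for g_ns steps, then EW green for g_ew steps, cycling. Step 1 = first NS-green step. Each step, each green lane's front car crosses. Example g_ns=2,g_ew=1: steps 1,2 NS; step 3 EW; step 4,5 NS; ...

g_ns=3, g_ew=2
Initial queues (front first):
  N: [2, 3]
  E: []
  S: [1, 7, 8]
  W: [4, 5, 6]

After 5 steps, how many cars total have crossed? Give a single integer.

Answer: 7

Derivation:
Step 1 [NS]: N:car2-GO,E:wait,S:car1-GO,W:wait | queues: N=1 E=0 S=2 W=3
Step 2 [NS]: N:car3-GO,E:wait,S:car7-GO,W:wait | queues: N=0 E=0 S=1 W=3
Step 3 [NS]: N:empty,E:wait,S:car8-GO,W:wait | queues: N=0 E=0 S=0 W=3
Step 4 [EW]: N:wait,E:empty,S:wait,W:car4-GO | queues: N=0 E=0 S=0 W=2
Step 5 [EW]: N:wait,E:empty,S:wait,W:car5-GO | queues: N=0 E=0 S=0 W=1
Cars crossed by step 5: 7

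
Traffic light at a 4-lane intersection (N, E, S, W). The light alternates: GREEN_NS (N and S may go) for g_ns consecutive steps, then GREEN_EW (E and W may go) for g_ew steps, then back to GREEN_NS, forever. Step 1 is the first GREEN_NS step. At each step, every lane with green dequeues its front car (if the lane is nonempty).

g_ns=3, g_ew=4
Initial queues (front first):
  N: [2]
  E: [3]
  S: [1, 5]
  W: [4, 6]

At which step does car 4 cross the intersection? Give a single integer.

Step 1 [NS]: N:car2-GO,E:wait,S:car1-GO,W:wait | queues: N=0 E=1 S=1 W=2
Step 2 [NS]: N:empty,E:wait,S:car5-GO,W:wait | queues: N=0 E=1 S=0 W=2
Step 3 [NS]: N:empty,E:wait,S:empty,W:wait | queues: N=0 E=1 S=0 W=2
Step 4 [EW]: N:wait,E:car3-GO,S:wait,W:car4-GO | queues: N=0 E=0 S=0 W=1
Step 5 [EW]: N:wait,E:empty,S:wait,W:car6-GO | queues: N=0 E=0 S=0 W=0
Car 4 crosses at step 4

4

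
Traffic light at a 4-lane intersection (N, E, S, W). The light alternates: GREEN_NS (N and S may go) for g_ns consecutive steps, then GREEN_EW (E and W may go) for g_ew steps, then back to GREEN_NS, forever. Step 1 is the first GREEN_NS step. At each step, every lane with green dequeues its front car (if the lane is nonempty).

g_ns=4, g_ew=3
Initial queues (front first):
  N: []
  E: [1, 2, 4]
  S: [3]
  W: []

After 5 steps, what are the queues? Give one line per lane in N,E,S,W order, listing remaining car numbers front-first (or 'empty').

Step 1 [NS]: N:empty,E:wait,S:car3-GO,W:wait | queues: N=0 E=3 S=0 W=0
Step 2 [NS]: N:empty,E:wait,S:empty,W:wait | queues: N=0 E=3 S=0 W=0
Step 3 [NS]: N:empty,E:wait,S:empty,W:wait | queues: N=0 E=3 S=0 W=0
Step 4 [NS]: N:empty,E:wait,S:empty,W:wait | queues: N=0 E=3 S=0 W=0
Step 5 [EW]: N:wait,E:car1-GO,S:wait,W:empty | queues: N=0 E=2 S=0 W=0

N: empty
E: 2 4
S: empty
W: empty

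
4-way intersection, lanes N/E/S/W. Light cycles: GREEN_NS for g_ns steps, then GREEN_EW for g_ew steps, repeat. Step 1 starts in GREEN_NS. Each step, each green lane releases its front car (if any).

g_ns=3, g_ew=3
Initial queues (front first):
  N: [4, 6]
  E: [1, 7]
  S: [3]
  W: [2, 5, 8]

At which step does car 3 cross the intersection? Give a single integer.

Step 1 [NS]: N:car4-GO,E:wait,S:car3-GO,W:wait | queues: N=1 E=2 S=0 W=3
Step 2 [NS]: N:car6-GO,E:wait,S:empty,W:wait | queues: N=0 E=2 S=0 W=3
Step 3 [NS]: N:empty,E:wait,S:empty,W:wait | queues: N=0 E=2 S=0 W=3
Step 4 [EW]: N:wait,E:car1-GO,S:wait,W:car2-GO | queues: N=0 E=1 S=0 W=2
Step 5 [EW]: N:wait,E:car7-GO,S:wait,W:car5-GO | queues: N=0 E=0 S=0 W=1
Step 6 [EW]: N:wait,E:empty,S:wait,W:car8-GO | queues: N=0 E=0 S=0 W=0
Car 3 crosses at step 1

1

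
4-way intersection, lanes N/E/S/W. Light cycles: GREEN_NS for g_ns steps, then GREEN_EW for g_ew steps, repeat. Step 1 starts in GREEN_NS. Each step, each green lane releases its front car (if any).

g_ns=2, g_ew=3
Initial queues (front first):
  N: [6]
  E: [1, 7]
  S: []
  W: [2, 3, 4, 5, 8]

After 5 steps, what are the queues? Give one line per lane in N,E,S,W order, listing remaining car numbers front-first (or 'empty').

Step 1 [NS]: N:car6-GO,E:wait,S:empty,W:wait | queues: N=0 E=2 S=0 W=5
Step 2 [NS]: N:empty,E:wait,S:empty,W:wait | queues: N=0 E=2 S=0 W=5
Step 3 [EW]: N:wait,E:car1-GO,S:wait,W:car2-GO | queues: N=0 E=1 S=0 W=4
Step 4 [EW]: N:wait,E:car7-GO,S:wait,W:car3-GO | queues: N=0 E=0 S=0 W=3
Step 5 [EW]: N:wait,E:empty,S:wait,W:car4-GO | queues: N=0 E=0 S=0 W=2

N: empty
E: empty
S: empty
W: 5 8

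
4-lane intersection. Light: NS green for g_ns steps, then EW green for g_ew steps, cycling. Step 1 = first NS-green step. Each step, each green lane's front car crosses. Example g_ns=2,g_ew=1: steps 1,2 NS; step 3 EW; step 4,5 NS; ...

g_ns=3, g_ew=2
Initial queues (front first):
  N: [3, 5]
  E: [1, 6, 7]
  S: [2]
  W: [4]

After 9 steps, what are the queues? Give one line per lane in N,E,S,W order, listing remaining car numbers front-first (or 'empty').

Step 1 [NS]: N:car3-GO,E:wait,S:car2-GO,W:wait | queues: N=1 E=3 S=0 W=1
Step 2 [NS]: N:car5-GO,E:wait,S:empty,W:wait | queues: N=0 E=3 S=0 W=1
Step 3 [NS]: N:empty,E:wait,S:empty,W:wait | queues: N=0 E=3 S=0 W=1
Step 4 [EW]: N:wait,E:car1-GO,S:wait,W:car4-GO | queues: N=0 E=2 S=0 W=0
Step 5 [EW]: N:wait,E:car6-GO,S:wait,W:empty | queues: N=0 E=1 S=0 W=0
Step 6 [NS]: N:empty,E:wait,S:empty,W:wait | queues: N=0 E=1 S=0 W=0
Step 7 [NS]: N:empty,E:wait,S:empty,W:wait | queues: N=0 E=1 S=0 W=0
Step 8 [NS]: N:empty,E:wait,S:empty,W:wait | queues: N=0 E=1 S=0 W=0
Step 9 [EW]: N:wait,E:car7-GO,S:wait,W:empty | queues: N=0 E=0 S=0 W=0

N: empty
E: empty
S: empty
W: empty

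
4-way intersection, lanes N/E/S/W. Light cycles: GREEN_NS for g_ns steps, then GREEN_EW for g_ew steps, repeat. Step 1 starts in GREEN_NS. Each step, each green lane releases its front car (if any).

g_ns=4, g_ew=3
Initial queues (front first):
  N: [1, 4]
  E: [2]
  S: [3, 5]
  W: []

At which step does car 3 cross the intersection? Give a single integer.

Step 1 [NS]: N:car1-GO,E:wait,S:car3-GO,W:wait | queues: N=1 E=1 S=1 W=0
Step 2 [NS]: N:car4-GO,E:wait,S:car5-GO,W:wait | queues: N=0 E=1 S=0 W=0
Step 3 [NS]: N:empty,E:wait,S:empty,W:wait | queues: N=0 E=1 S=0 W=0
Step 4 [NS]: N:empty,E:wait,S:empty,W:wait | queues: N=0 E=1 S=0 W=0
Step 5 [EW]: N:wait,E:car2-GO,S:wait,W:empty | queues: N=0 E=0 S=0 W=0
Car 3 crosses at step 1

1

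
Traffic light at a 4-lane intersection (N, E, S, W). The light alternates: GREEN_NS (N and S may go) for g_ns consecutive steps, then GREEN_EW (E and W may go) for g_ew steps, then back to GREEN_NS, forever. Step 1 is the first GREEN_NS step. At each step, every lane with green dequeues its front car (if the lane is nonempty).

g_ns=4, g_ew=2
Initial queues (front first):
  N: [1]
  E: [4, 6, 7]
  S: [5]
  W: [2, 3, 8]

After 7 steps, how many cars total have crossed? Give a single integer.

Step 1 [NS]: N:car1-GO,E:wait,S:car5-GO,W:wait | queues: N=0 E=3 S=0 W=3
Step 2 [NS]: N:empty,E:wait,S:empty,W:wait | queues: N=0 E=3 S=0 W=3
Step 3 [NS]: N:empty,E:wait,S:empty,W:wait | queues: N=0 E=3 S=0 W=3
Step 4 [NS]: N:empty,E:wait,S:empty,W:wait | queues: N=0 E=3 S=0 W=3
Step 5 [EW]: N:wait,E:car4-GO,S:wait,W:car2-GO | queues: N=0 E=2 S=0 W=2
Step 6 [EW]: N:wait,E:car6-GO,S:wait,W:car3-GO | queues: N=0 E=1 S=0 W=1
Step 7 [NS]: N:empty,E:wait,S:empty,W:wait | queues: N=0 E=1 S=0 W=1
Cars crossed by step 7: 6

Answer: 6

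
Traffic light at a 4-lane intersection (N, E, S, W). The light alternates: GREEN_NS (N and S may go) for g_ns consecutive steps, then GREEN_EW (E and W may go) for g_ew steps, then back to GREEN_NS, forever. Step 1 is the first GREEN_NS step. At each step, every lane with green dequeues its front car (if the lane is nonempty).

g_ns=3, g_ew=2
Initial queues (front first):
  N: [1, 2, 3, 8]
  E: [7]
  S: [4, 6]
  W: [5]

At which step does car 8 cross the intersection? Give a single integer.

Step 1 [NS]: N:car1-GO,E:wait,S:car4-GO,W:wait | queues: N=3 E=1 S=1 W=1
Step 2 [NS]: N:car2-GO,E:wait,S:car6-GO,W:wait | queues: N=2 E=1 S=0 W=1
Step 3 [NS]: N:car3-GO,E:wait,S:empty,W:wait | queues: N=1 E=1 S=0 W=1
Step 4 [EW]: N:wait,E:car7-GO,S:wait,W:car5-GO | queues: N=1 E=0 S=0 W=0
Step 5 [EW]: N:wait,E:empty,S:wait,W:empty | queues: N=1 E=0 S=0 W=0
Step 6 [NS]: N:car8-GO,E:wait,S:empty,W:wait | queues: N=0 E=0 S=0 W=0
Car 8 crosses at step 6

6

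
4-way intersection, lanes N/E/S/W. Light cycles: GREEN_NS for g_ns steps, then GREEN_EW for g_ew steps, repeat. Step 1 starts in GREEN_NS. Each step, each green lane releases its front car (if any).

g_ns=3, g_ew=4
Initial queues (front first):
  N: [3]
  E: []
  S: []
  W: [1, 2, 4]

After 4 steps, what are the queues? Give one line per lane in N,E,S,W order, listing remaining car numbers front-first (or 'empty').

Step 1 [NS]: N:car3-GO,E:wait,S:empty,W:wait | queues: N=0 E=0 S=0 W=3
Step 2 [NS]: N:empty,E:wait,S:empty,W:wait | queues: N=0 E=0 S=0 W=3
Step 3 [NS]: N:empty,E:wait,S:empty,W:wait | queues: N=0 E=0 S=0 W=3
Step 4 [EW]: N:wait,E:empty,S:wait,W:car1-GO | queues: N=0 E=0 S=0 W=2

N: empty
E: empty
S: empty
W: 2 4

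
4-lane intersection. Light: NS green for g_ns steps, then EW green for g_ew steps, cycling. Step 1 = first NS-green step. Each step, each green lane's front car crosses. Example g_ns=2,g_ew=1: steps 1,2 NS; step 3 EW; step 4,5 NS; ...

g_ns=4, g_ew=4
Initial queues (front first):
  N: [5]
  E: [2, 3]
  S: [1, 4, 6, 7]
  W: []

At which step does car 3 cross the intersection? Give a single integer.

Step 1 [NS]: N:car5-GO,E:wait,S:car1-GO,W:wait | queues: N=0 E=2 S=3 W=0
Step 2 [NS]: N:empty,E:wait,S:car4-GO,W:wait | queues: N=0 E=2 S=2 W=0
Step 3 [NS]: N:empty,E:wait,S:car6-GO,W:wait | queues: N=0 E=2 S=1 W=0
Step 4 [NS]: N:empty,E:wait,S:car7-GO,W:wait | queues: N=0 E=2 S=0 W=0
Step 5 [EW]: N:wait,E:car2-GO,S:wait,W:empty | queues: N=0 E=1 S=0 W=0
Step 6 [EW]: N:wait,E:car3-GO,S:wait,W:empty | queues: N=0 E=0 S=0 W=0
Car 3 crosses at step 6

6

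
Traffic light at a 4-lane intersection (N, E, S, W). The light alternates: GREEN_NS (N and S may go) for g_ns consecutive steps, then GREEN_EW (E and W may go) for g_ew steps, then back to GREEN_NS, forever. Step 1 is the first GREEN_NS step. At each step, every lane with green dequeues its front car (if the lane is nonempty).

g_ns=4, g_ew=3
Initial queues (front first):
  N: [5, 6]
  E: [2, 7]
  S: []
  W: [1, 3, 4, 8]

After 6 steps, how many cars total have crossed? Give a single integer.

Answer: 6

Derivation:
Step 1 [NS]: N:car5-GO,E:wait,S:empty,W:wait | queues: N=1 E=2 S=0 W=4
Step 2 [NS]: N:car6-GO,E:wait,S:empty,W:wait | queues: N=0 E=2 S=0 W=4
Step 3 [NS]: N:empty,E:wait,S:empty,W:wait | queues: N=0 E=2 S=0 W=4
Step 4 [NS]: N:empty,E:wait,S:empty,W:wait | queues: N=0 E=2 S=0 W=4
Step 5 [EW]: N:wait,E:car2-GO,S:wait,W:car1-GO | queues: N=0 E=1 S=0 W=3
Step 6 [EW]: N:wait,E:car7-GO,S:wait,W:car3-GO | queues: N=0 E=0 S=0 W=2
Cars crossed by step 6: 6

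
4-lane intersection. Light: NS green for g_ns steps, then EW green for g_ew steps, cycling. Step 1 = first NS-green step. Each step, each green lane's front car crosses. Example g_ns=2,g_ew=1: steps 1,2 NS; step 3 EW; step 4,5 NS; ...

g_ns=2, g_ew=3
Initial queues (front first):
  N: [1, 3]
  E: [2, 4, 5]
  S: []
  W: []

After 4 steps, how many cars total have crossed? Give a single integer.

Step 1 [NS]: N:car1-GO,E:wait,S:empty,W:wait | queues: N=1 E=3 S=0 W=0
Step 2 [NS]: N:car3-GO,E:wait,S:empty,W:wait | queues: N=0 E=3 S=0 W=0
Step 3 [EW]: N:wait,E:car2-GO,S:wait,W:empty | queues: N=0 E=2 S=0 W=0
Step 4 [EW]: N:wait,E:car4-GO,S:wait,W:empty | queues: N=0 E=1 S=0 W=0
Cars crossed by step 4: 4

Answer: 4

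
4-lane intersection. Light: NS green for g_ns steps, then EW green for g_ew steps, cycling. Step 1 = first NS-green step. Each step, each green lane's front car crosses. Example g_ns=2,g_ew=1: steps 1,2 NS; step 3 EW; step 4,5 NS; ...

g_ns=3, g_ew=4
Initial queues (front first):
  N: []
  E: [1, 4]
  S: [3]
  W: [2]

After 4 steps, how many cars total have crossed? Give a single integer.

Answer: 3

Derivation:
Step 1 [NS]: N:empty,E:wait,S:car3-GO,W:wait | queues: N=0 E=2 S=0 W=1
Step 2 [NS]: N:empty,E:wait,S:empty,W:wait | queues: N=0 E=2 S=0 W=1
Step 3 [NS]: N:empty,E:wait,S:empty,W:wait | queues: N=0 E=2 S=0 W=1
Step 4 [EW]: N:wait,E:car1-GO,S:wait,W:car2-GO | queues: N=0 E=1 S=0 W=0
Cars crossed by step 4: 3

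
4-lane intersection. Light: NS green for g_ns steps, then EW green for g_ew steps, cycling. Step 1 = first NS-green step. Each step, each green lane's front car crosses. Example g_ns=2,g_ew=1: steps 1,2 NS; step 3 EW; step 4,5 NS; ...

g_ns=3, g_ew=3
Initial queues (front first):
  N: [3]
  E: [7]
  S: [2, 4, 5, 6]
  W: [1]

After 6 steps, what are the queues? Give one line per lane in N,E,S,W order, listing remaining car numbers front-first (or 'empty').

Step 1 [NS]: N:car3-GO,E:wait,S:car2-GO,W:wait | queues: N=0 E=1 S=3 W=1
Step 2 [NS]: N:empty,E:wait,S:car4-GO,W:wait | queues: N=0 E=1 S=2 W=1
Step 3 [NS]: N:empty,E:wait,S:car5-GO,W:wait | queues: N=0 E=1 S=1 W=1
Step 4 [EW]: N:wait,E:car7-GO,S:wait,W:car1-GO | queues: N=0 E=0 S=1 W=0
Step 5 [EW]: N:wait,E:empty,S:wait,W:empty | queues: N=0 E=0 S=1 W=0
Step 6 [EW]: N:wait,E:empty,S:wait,W:empty | queues: N=0 E=0 S=1 W=0

N: empty
E: empty
S: 6
W: empty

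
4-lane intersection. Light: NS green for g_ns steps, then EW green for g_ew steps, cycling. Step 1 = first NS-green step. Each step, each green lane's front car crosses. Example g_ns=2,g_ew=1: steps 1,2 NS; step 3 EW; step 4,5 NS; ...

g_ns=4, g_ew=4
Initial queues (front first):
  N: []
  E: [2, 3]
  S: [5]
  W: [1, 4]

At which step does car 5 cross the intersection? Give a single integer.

Step 1 [NS]: N:empty,E:wait,S:car5-GO,W:wait | queues: N=0 E=2 S=0 W=2
Step 2 [NS]: N:empty,E:wait,S:empty,W:wait | queues: N=0 E=2 S=0 W=2
Step 3 [NS]: N:empty,E:wait,S:empty,W:wait | queues: N=0 E=2 S=0 W=2
Step 4 [NS]: N:empty,E:wait,S:empty,W:wait | queues: N=0 E=2 S=0 W=2
Step 5 [EW]: N:wait,E:car2-GO,S:wait,W:car1-GO | queues: N=0 E=1 S=0 W=1
Step 6 [EW]: N:wait,E:car3-GO,S:wait,W:car4-GO | queues: N=0 E=0 S=0 W=0
Car 5 crosses at step 1

1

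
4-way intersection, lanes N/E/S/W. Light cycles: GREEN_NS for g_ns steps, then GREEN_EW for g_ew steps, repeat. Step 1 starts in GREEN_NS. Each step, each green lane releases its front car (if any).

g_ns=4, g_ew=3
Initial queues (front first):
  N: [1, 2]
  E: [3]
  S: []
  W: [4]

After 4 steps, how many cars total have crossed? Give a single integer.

Answer: 2

Derivation:
Step 1 [NS]: N:car1-GO,E:wait,S:empty,W:wait | queues: N=1 E=1 S=0 W=1
Step 2 [NS]: N:car2-GO,E:wait,S:empty,W:wait | queues: N=0 E=1 S=0 W=1
Step 3 [NS]: N:empty,E:wait,S:empty,W:wait | queues: N=0 E=1 S=0 W=1
Step 4 [NS]: N:empty,E:wait,S:empty,W:wait | queues: N=0 E=1 S=0 W=1
Cars crossed by step 4: 2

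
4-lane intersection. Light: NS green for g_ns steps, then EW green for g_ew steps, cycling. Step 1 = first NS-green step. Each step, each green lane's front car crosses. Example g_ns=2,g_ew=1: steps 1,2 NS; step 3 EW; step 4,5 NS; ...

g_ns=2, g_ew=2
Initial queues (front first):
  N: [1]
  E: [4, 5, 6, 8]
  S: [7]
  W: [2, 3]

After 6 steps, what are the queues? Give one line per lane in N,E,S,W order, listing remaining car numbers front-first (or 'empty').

Step 1 [NS]: N:car1-GO,E:wait,S:car7-GO,W:wait | queues: N=0 E=4 S=0 W=2
Step 2 [NS]: N:empty,E:wait,S:empty,W:wait | queues: N=0 E=4 S=0 W=2
Step 3 [EW]: N:wait,E:car4-GO,S:wait,W:car2-GO | queues: N=0 E=3 S=0 W=1
Step 4 [EW]: N:wait,E:car5-GO,S:wait,W:car3-GO | queues: N=0 E=2 S=0 W=0
Step 5 [NS]: N:empty,E:wait,S:empty,W:wait | queues: N=0 E=2 S=0 W=0
Step 6 [NS]: N:empty,E:wait,S:empty,W:wait | queues: N=0 E=2 S=0 W=0

N: empty
E: 6 8
S: empty
W: empty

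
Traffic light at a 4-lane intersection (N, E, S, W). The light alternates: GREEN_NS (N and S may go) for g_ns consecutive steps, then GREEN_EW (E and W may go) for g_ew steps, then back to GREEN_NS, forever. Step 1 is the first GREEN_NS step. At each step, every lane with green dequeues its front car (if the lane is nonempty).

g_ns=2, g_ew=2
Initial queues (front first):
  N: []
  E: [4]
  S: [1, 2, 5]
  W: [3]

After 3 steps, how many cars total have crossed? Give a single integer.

Step 1 [NS]: N:empty,E:wait,S:car1-GO,W:wait | queues: N=0 E=1 S=2 W=1
Step 2 [NS]: N:empty,E:wait,S:car2-GO,W:wait | queues: N=0 E=1 S=1 W=1
Step 3 [EW]: N:wait,E:car4-GO,S:wait,W:car3-GO | queues: N=0 E=0 S=1 W=0
Cars crossed by step 3: 4

Answer: 4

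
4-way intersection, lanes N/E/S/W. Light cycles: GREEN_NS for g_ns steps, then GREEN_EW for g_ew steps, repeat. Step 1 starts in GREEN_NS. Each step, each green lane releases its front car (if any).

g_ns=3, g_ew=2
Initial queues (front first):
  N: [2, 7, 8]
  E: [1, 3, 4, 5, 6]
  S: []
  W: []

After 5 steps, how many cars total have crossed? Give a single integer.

Step 1 [NS]: N:car2-GO,E:wait,S:empty,W:wait | queues: N=2 E=5 S=0 W=0
Step 2 [NS]: N:car7-GO,E:wait,S:empty,W:wait | queues: N=1 E=5 S=0 W=0
Step 3 [NS]: N:car8-GO,E:wait,S:empty,W:wait | queues: N=0 E=5 S=0 W=0
Step 4 [EW]: N:wait,E:car1-GO,S:wait,W:empty | queues: N=0 E=4 S=0 W=0
Step 5 [EW]: N:wait,E:car3-GO,S:wait,W:empty | queues: N=0 E=3 S=0 W=0
Cars crossed by step 5: 5

Answer: 5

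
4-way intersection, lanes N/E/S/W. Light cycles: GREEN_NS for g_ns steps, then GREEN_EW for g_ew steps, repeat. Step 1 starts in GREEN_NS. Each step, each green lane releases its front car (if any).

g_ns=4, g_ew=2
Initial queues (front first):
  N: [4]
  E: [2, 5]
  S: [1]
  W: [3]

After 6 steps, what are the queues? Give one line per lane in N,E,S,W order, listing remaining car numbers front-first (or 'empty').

Step 1 [NS]: N:car4-GO,E:wait,S:car1-GO,W:wait | queues: N=0 E=2 S=0 W=1
Step 2 [NS]: N:empty,E:wait,S:empty,W:wait | queues: N=0 E=2 S=0 W=1
Step 3 [NS]: N:empty,E:wait,S:empty,W:wait | queues: N=0 E=2 S=0 W=1
Step 4 [NS]: N:empty,E:wait,S:empty,W:wait | queues: N=0 E=2 S=0 W=1
Step 5 [EW]: N:wait,E:car2-GO,S:wait,W:car3-GO | queues: N=0 E=1 S=0 W=0
Step 6 [EW]: N:wait,E:car5-GO,S:wait,W:empty | queues: N=0 E=0 S=0 W=0

N: empty
E: empty
S: empty
W: empty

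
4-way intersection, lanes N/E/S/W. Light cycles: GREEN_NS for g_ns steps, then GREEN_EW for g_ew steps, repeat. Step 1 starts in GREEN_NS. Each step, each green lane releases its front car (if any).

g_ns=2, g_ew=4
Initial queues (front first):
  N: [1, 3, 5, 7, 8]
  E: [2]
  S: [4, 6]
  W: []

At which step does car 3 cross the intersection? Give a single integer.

Step 1 [NS]: N:car1-GO,E:wait,S:car4-GO,W:wait | queues: N=4 E=1 S=1 W=0
Step 2 [NS]: N:car3-GO,E:wait,S:car6-GO,W:wait | queues: N=3 E=1 S=0 W=0
Step 3 [EW]: N:wait,E:car2-GO,S:wait,W:empty | queues: N=3 E=0 S=0 W=0
Step 4 [EW]: N:wait,E:empty,S:wait,W:empty | queues: N=3 E=0 S=0 W=0
Step 5 [EW]: N:wait,E:empty,S:wait,W:empty | queues: N=3 E=0 S=0 W=0
Step 6 [EW]: N:wait,E:empty,S:wait,W:empty | queues: N=3 E=0 S=0 W=0
Step 7 [NS]: N:car5-GO,E:wait,S:empty,W:wait | queues: N=2 E=0 S=0 W=0
Step 8 [NS]: N:car7-GO,E:wait,S:empty,W:wait | queues: N=1 E=0 S=0 W=0
Step 9 [EW]: N:wait,E:empty,S:wait,W:empty | queues: N=1 E=0 S=0 W=0
Step 10 [EW]: N:wait,E:empty,S:wait,W:empty | queues: N=1 E=0 S=0 W=0
Step 11 [EW]: N:wait,E:empty,S:wait,W:empty | queues: N=1 E=0 S=0 W=0
Step 12 [EW]: N:wait,E:empty,S:wait,W:empty | queues: N=1 E=0 S=0 W=0
Step 13 [NS]: N:car8-GO,E:wait,S:empty,W:wait | queues: N=0 E=0 S=0 W=0
Car 3 crosses at step 2

2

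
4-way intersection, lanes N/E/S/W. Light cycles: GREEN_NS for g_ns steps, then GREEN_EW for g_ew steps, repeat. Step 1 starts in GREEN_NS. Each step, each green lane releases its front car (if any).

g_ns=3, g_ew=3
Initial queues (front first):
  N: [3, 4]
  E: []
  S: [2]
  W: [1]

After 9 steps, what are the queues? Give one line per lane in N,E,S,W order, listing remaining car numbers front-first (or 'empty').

Step 1 [NS]: N:car3-GO,E:wait,S:car2-GO,W:wait | queues: N=1 E=0 S=0 W=1
Step 2 [NS]: N:car4-GO,E:wait,S:empty,W:wait | queues: N=0 E=0 S=0 W=1
Step 3 [NS]: N:empty,E:wait,S:empty,W:wait | queues: N=0 E=0 S=0 W=1
Step 4 [EW]: N:wait,E:empty,S:wait,W:car1-GO | queues: N=0 E=0 S=0 W=0

N: empty
E: empty
S: empty
W: empty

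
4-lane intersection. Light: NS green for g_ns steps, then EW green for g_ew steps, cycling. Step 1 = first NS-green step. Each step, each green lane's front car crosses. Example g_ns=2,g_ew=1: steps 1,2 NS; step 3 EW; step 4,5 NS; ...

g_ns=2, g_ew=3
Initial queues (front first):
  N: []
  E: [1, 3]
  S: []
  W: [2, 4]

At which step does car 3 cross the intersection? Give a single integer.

Step 1 [NS]: N:empty,E:wait,S:empty,W:wait | queues: N=0 E=2 S=0 W=2
Step 2 [NS]: N:empty,E:wait,S:empty,W:wait | queues: N=0 E=2 S=0 W=2
Step 3 [EW]: N:wait,E:car1-GO,S:wait,W:car2-GO | queues: N=0 E=1 S=0 W=1
Step 4 [EW]: N:wait,E:car3-GO,S:wait,W:car4-GO | queues: N=0 E=0 S=0 W=0
Car 3 crosses at step 4

4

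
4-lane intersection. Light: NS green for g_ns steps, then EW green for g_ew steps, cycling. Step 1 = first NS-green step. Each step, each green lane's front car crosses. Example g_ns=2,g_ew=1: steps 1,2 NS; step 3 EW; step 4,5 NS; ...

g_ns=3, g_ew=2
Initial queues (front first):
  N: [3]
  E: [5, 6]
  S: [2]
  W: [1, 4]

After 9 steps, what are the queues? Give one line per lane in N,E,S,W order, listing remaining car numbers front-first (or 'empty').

Step 1 [NS]: N:car3-GO,E:wait,S:car2-GO,W:wait | queues: N=0 E=2 S=0 W=2
Step 2 [NS]: N:empty,E:wait,S:empty,W:wait | queues: N=0 E=2 S=0 W=2
Step 3 [NS]: N:empty,E:wait,S:empty,W:wait | queues: N=0 E=2 S=0 W=2
Step 4 [EW]: N:wait,E:car5-GO,S:wait,W:car1-GO | queues: N=0 E=1 S=0 W=1
Step 5 [EW]: N:wait,E:car6-GO,S:wait,W:car4-GO | queues: N=0 E=0 S=0 W=0

N: empty
E: empty
S: empty
W: empty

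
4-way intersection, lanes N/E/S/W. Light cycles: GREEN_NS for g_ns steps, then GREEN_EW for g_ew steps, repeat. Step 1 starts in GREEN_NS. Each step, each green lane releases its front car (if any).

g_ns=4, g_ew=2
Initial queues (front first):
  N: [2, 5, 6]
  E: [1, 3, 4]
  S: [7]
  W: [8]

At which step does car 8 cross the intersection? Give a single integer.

Step 1 [NS]: N:car2-GO,E:wait,S:car7-GO,W:wait | queues: N=2 E=3 S=0 W=1
Step 2 [NS]: N:car5-GO,E:wait,S:empty,W:wait | queues: N=1 E=3 S=0 W=1
Step 3 [NS]: N:car6-GO,E:wait,S:empty,W:wait | queues: N=0 E=3 S=0 W=1
Step 4 [NS]: N:empty,E:wait,S:empty,W:wait | queues: N=0 E=3 S=0 W=1
Step 5 [EW]: N:wait,E:car1-GO,S:wait,W:car8-GO | queues: N=0 E=2 S=0 W=0
Step 6 [EW]: N:wait,E:car3-GO,S:wait,W:empty | queues: N=0 E=1 S=0 W=0
Step 7 [NS]: N:empty,E:wait,S:empty,W:wait | queues: N=0 E=1 S=0 W=0
Step 8 [NS]: N:empty,E:wait,S:empty,W:wait | queues: N=0 E=1 S=0 W=0
Step 9 [NS]: N:empty,E:wait,S:empty,W:wait | queues: N=0 E=1 S=0 W=0
Step 10 [NS]: N:empty,E:wait,S:empty,W:wait | queues: N=0 E=1 S=0 W=0
Step 11 [EW]: N:wait,E:car4-GO,S:wait,W:empty | queues: N=0 E=0 S=0 W=0
Car 8 crosses at step 5

5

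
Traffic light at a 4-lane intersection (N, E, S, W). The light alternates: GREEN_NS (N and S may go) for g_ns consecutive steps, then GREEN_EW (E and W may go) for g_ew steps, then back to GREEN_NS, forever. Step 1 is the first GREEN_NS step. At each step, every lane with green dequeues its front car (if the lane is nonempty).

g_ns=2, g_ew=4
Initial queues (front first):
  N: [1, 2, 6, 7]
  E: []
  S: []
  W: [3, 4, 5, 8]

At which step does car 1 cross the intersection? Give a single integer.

Step 1 [NS]: N:car1-GO,E:wait,S:empty,W:wait | queues: N=3 E=0 S=0 W=4
Step 2 [NS]: N:car2-GO,E:wait,S:empty,W:wait | queues: N=2 E=0 S=0 W=4
Step 3 [EW]: N:wait,E:empty,S:wait,W:car3-GO | queues: N=2 E=0 S=0 W=3
Step 4 [EW]: N:wait,E:empty,S:wait,W:car4-GO | queues: N=2 E=0 S=0 W=2
Step 5 [EW]: N:wait,E:empty,S:wait,W:car5-GO | queues: N=2 E=0 S=0 W=1
Step 6 [EW]: N:wait,E:empty,S:wait,W:car8-GO | queues: N=2 E=0 S=0 W=0
Step 7 [NS]: N:car6-GO,E:wait,S:empty,W:wait | queues: N=1 E=0 S=0 W=0
Step 8 [NS]: N:car7-GO,E:wait,S:empty,W:wait | queues: N=0 E=0 S=0 W=0
Car 1 crosses at step 1

1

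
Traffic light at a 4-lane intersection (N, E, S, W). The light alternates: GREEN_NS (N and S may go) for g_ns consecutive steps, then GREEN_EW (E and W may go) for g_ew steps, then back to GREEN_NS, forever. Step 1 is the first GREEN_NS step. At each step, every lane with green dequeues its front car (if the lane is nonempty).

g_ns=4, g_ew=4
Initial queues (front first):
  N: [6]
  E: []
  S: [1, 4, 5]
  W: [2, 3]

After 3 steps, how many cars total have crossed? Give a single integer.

Step 1 [NS]: N:car6-GO,E:wait,S:car1-GO,W:wait | queues: N=0 E=0 S=2 W=2
Step 2 [NS]: N:empty,E:wait,S:car4-GO,W:wait | queues: N=0 E=0 S=1 W=2
Step 3 [NS]: N:empty,E:wait,S:car5-GO,W:wait | queues: N=0 E=0 S=0 W=2
Cars crossed by step 3: 4

Answer: 4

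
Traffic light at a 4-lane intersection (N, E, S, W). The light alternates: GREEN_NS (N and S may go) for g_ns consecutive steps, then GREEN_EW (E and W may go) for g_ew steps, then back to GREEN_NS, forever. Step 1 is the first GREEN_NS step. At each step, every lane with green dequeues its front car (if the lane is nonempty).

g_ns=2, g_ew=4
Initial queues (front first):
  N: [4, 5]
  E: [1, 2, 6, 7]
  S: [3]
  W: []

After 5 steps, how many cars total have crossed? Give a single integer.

Answer: 6

Derivation:
Step 1 [NS]: N:car4-GO,E:wait,S:car3-GO,W:wait | queues: N=1 E=4 S=0 W=0
Step 2 [NS]: N:car5-GO,E:wait,S:empty,W:wait | queues: N=0 E=4 S=0 W=0
Step 3 [EW]: N:wait,E:car1-GO,S:wait,W:empty | queues: N=0 E=3 S=0 W=0
Step 4 [EW]: N:wait,E:car2-GO,S:wait,W:empty | queues: N=0 E=2 S=0 W=0
Step 5 [EW]: N:wait,E:car6-GO,S:wait,W:empty | queues: N=0 E=1 S=0 W=0
Cars crossed by step 5: 6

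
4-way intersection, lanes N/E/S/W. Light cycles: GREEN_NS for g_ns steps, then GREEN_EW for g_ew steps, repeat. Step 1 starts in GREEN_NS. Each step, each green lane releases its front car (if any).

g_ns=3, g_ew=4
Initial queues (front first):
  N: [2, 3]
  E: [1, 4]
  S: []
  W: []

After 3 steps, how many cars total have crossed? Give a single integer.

Answer: 2

Derivation:
Step 1 [NS]: N:car2-GO,E:wait,S:empty,W:wait | queues: N=1 E=2 S=0 W=0
Step 2 [NS]: N:car3-GO,E:wait,S:empty,W:wait | queues: N=0 E=2 S=0 W=0
Step 3 [NS]: N:empty,E:wait,S:empty,W:wait | queues: N=0 E=2 S=0 W=0
Cars crossed by step 3: 2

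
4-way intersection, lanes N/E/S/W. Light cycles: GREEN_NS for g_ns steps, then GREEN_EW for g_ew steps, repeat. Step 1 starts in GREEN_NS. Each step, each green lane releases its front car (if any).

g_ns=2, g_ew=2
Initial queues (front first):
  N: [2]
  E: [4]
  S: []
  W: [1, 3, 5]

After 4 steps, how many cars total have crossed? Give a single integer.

Step 1 [NS]: N:car2-GO,E:wait,S:empty,W:wait | queues: N=0 E=1 S=0 W=3
Step 2 [NS]: N:empty,E:wait,S:empty,W:wait | queues: N=0 E=1 S=0 W=3
Step 3 [EW]: N:wait,E:car4-GO,S:wait,W:car1-GO | queues: N=0 E=0 S=0 W=2
Step 4 [EW]: N:wait,E:empty,S:wait,W:car3-GO | queues: N=0 E=0 S=0 W=1
Cars crossed by step 4: 4

Answer: 4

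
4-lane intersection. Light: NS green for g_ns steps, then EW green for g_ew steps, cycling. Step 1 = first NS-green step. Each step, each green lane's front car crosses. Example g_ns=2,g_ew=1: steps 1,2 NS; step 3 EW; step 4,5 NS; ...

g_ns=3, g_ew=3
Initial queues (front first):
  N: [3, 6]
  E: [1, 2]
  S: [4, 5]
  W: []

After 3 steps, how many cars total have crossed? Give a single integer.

Answer: 4

Derivation:
Step 1 [NS]: N:car3-GO,E:wait,S:car4-GO,W:wait | queues: N=1 E=2 S=1 W=0
Step 2 [NS]: N:car6-GO,E:wait,S:car5-GO,W:wait | queues: N=0 E=2 S=0 W=0
Step 3 [NS]: N:empty,E:wait,S:empty,W:wait | queues: N=0 E=2 S=0 W=0
Cars crossed by step 3: 4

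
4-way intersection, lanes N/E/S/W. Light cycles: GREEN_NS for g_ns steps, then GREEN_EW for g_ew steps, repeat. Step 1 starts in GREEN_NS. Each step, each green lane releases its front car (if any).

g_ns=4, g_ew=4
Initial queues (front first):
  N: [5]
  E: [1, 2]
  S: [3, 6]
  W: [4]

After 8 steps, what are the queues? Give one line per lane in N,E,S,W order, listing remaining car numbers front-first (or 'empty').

Step 1 [NS]: N:car5-GO,E:wait,S:car3-GO,W:wait | queues: N=0 E=2 S=1 W=1
Step 2 [NS]: N:empty,E:wait,S:car6-GO,W:wait | queues: N=0 E=2 S=0 W=1
Step 3 [NS]: N:empty,E:wait,S:empty,W:wait | queues: N=0 E=2 S=0 W=1
Step 4 [NS]: N:empty,E:wait,S:empty,W:wait | queues: N=0 E=2 S=0 W=1
Step 5 [EW]: N:wait,E:car1-GO,S:wait,W:car4-GO | queues: N=0 E=1 S=0 W=0
Step 6 [EW]: N:wait,E:car2-GO,S:wait,W:empty | queues: N=0 E=0 S=0 W=0

N: empty
E: empty
S: empty
W: empty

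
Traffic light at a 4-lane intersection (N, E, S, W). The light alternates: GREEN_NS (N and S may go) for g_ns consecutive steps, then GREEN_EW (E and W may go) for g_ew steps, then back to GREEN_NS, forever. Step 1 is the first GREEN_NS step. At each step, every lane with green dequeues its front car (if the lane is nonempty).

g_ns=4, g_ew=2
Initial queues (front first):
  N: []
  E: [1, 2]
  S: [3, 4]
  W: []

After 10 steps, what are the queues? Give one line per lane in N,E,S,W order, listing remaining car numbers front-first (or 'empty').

Step 1 [NS]: N:empty,E:wait,S:car3-GO,W:wait | queues: N=0 E=2 S=1 W=0
Step 2 [NS]: N:empty,E:wait,S:car4-GO,W:wait | queues: N=0 E=2 S=0 W=0
Step 3 [NS]: N:empty,E:wait,S:empty,W:wait | queues: N=0 E=2 S=0 W=0
Step 4 [NS]: N:empty,E:wait,S:empty,W:wait | queues: N=0 E=2 S=0 W=0
Step 5 [EW]: N:wait,E:car1-GO,S:wait,W:empty | queues: N=0 E=1 S=0 W=0
Step 6 [EW]: N:wait,E:car2-GO,S:wait,W:empty | queues: N=0 E=0 S=0 W=0

N: empty
E: empty
S: empty
W: empty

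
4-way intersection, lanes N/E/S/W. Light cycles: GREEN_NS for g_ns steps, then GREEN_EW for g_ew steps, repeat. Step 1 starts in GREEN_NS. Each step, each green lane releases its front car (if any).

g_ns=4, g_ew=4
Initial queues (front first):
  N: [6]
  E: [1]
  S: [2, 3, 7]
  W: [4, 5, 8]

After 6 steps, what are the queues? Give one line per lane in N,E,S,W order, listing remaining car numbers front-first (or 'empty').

Step 1 [NS]: N:car6-GO,E:wait,S:car2-GO,W:wait | queues: N=0 E=1 S=2 W=3
Step 2 [NS]: N:empty,E:wait,S:car3-GO,W:wait | queues: N=0 E=1 S=1 W=3
Step 3 [NS]: N:empty,E:wait,S:car7-GO,W:wait | queues: N=0 E=1 S=0 W=3
Step 4 [NS]: N:empty,E:wait,S:empty,W:wait | queues: N=0 E=1 S=0 W=3
Step 5 [EW]: N:wait,E:car1-GO,S:wait,W:car4-GO | queues: N=0 E=0 S=0 W=2
Step 6 [EW]: N:wait,E:empty,S:wait,W:car5-GO | queues: N=0 E=0 S=0 W=1

N: empty
E: empty
S: empty
W: 8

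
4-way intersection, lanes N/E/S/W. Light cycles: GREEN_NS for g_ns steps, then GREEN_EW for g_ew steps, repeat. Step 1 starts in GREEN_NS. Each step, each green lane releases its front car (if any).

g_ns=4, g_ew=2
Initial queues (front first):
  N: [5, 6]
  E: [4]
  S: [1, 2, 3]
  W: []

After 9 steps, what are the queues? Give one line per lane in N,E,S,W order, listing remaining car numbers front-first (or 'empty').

Step 1 [NS]: N:car5-GO,E:wait,S:car1-GO,W:wait | queues: N=1 E=1 S=2 W=0
Step 2 [NS]: N:car6-GO,E:wait,S:car2-GO,W:wait | queues: N=0 E=1 S=1 W=0
Step 3 [NS]: N:empty,E:wait,S:car3-GO,W:wait | queues: N=0 E=1 S=0 W=0
Step 4 [NS]: N:empty,E:wait,S:empty,W:wait | queues: N=0 E=1 S=0 W=0
Step 5 [EW]: N:wait,E:car4-GO,S:wait,W:empty | queues: N=0 E=0 S=0 W=0

N: empty
E: empty
S: empty
W: empty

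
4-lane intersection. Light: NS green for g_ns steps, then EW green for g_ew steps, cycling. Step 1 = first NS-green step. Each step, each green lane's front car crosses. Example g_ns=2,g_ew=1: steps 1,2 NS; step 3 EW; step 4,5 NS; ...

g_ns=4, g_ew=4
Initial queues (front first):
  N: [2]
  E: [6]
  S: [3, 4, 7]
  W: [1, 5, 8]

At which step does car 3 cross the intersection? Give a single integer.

Step 1 [NS]: N:car2-GO,E:wait,S:car3-GO,W:wait | queues: N=0 E=1 S=2 W=3
Step 2 [NS]: N:empty,E:wait,S:car4-GO,W:wait | queues: N=0 E=1 S=1 W=3
Step 3 [NS]: N:empty,E:wait,S:car7-GO,W:wait | queues: N=0 E=1 S=0 W=3
Step 4 [NS]: N:empty,E:wait,S:empty,W:wait | queues: N=0 E=1 S=0 W=3
Step 5 [EW]: N:wait,E:car6-GO,S:wait,W:car1-GO | queues: N=0 E=0 S=0 W=2
Step 6 [EW]: N:wait,E:empty,S:wait,W:car5-GO | queues: N=0 E=0 S=0 W=1
Step 7 [EW]: N:wait,E:empty,S:wait,W:car8-GO | queues: N=0 E=0 S=0 W=0
Car 3 crosses at step 1

1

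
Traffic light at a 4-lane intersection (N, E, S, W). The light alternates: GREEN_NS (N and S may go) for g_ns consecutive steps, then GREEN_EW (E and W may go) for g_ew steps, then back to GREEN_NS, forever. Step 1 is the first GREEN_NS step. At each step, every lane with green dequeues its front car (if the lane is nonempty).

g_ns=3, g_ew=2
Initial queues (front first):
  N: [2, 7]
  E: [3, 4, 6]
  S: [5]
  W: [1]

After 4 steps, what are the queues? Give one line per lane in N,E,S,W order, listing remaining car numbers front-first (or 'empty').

Step 1 [NS]: N:car2-GO,E:wait,S:car5-GO,W:wait | queues: N=1 E=3 S=0 W=1
Step 2 [NS]: N:car7-GO,E:wait,S:empty,W:wait | queues: N=0 E=3 S=0 W=1
Step 3 [NS]: N:empty,E:wait,S:empty,W:wait | queues: N=0 E=3 S=0 W=1
Step 4 [EW]: N:wait,E:car3-GO,S:wait,W:car1-GO | queues: N=0 E=2 S=0 W=0

N: empty
E: 4 6
S: empty
W: empty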